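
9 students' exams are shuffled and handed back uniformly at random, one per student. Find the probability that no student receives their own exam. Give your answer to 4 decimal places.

0.3679

This is the derangement probability: permutations of 9 with no fixed point.
D(9) = 9! · (1 − 1/1! + 1/2! − ··· + (−1)^9/9!) = 133496.
P = 133496/362880 = 16687/45360 ≈ 0.3679.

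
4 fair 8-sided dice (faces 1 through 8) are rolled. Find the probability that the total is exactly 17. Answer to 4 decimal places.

There are 8^4 = 4096 equally likely outcomes.
The number of ordered 4-tuples from {1,…,8} summing to 17 is 336.
P(sum = 17) = 336/4096 = 21/256 ≈ 0.0820.

0.0820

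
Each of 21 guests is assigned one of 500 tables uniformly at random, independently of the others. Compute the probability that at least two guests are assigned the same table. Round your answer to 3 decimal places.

It's easier to compute the probability that all 21 are distinct.
P(all distinct) = 500/500 · 499/500 · ··· · 480/500 ≈ 0.653.
So the probability of at least one match is 1 − 0.653 = 0.347.

0.347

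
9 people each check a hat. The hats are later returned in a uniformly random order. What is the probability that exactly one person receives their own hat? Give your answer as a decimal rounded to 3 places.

0.368

Choose which one is fixed: C(9,1) = 9 ways.
The remaining 8 must have no fixed point: D(8) = 14833.
P = 9·14833/362880 = 2119/5760 ≈ 0.368.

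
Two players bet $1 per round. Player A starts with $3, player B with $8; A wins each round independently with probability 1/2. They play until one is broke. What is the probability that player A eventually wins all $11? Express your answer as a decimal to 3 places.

With a fair step, P(i) = ½P(i−1) + ½P(i+1) with P(0)=0, P(11)=1 has the linear solution P(i) = i/11.
P(3) = 3/11 ≈ 0.273.

0.273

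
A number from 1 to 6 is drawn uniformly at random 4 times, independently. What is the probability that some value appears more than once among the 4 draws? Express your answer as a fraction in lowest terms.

P(all 4 different) = 6/6 · 5/6 · ··· · 3/6 = 5/18.
P(at least two equal) = 1 − 5/18 = 13/18.

13/18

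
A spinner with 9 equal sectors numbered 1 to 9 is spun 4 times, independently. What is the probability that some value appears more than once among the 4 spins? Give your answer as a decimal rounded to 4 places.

0.5391

P(all 4 different) = 9/9 · 8/9 · ··· · 6/9 ≈ 0.4609.
P(at least two equal) = 1 − 0.4609 = 0.5391.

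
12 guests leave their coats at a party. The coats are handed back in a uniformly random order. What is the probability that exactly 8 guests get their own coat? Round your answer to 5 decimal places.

0.00001

Choose which 8 of the 12 are fixed: C(12,8) = 495 ways.
The remaining 4 must have no fixed point: D(4) = 9.
P = 495·9/479001600 = 1/107520 ≈ 0.00001.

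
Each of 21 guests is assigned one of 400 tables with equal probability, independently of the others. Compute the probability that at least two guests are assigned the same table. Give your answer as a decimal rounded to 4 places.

0.4139

It's easier to compute the probability that all 21 are distinct.
P(all distinct) = 400/400 · 399/400 · ··· · 380/400 ≈ 0.5861.
So the probability of at least one match is 1 − 0.5861 = 0.4139.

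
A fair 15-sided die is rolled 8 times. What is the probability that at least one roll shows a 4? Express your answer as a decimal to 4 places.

P(no roll shows a 4) = (14/15)^8 ≈ 0.5758.
P(at least one) = 1 − 0.5758 = 0.4242.

0.4242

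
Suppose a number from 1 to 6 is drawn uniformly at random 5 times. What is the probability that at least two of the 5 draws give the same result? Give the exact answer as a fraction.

49/54

P(all 5 different) = 6/6 · 5/6 · ··· · 2/6 = 5/54.
P(at least two equal) = 1 − 5/54 = 49/54.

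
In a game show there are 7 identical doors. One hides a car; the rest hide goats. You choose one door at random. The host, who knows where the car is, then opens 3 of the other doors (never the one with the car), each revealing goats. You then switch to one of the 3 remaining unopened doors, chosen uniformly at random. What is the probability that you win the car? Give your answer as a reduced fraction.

Your original door holds the car with probability 1/7, so the other 6 collectively hold it with probability 6/7.
The host can always find 3 empty doors to open, so the reveals don't change that 6/7; it is now spread over the 3 remaining unopened doors.
P(win by switching) = (6/7) · (1/3) = 2/7.

2/7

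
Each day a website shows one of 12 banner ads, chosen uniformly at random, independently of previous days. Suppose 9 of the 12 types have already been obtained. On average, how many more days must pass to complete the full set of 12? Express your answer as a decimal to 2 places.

22.00

Starting from 9 distinct types, each trial gives a new one with probability (12−i)/12 when i types are held, so the wait for the next new type is 12/(12−i).
E = 12/3 + 12/2 + 12/1 = 22 ≈ 22.00.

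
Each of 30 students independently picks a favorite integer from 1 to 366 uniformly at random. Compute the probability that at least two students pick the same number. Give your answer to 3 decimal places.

0.705

It's easier to compute the probability that all 30 are distinct.
P(all distinct) = 366/366 · 365/366 · ··· · 337/366 ≈ 0.295.
So the probability of at least one match is 1 − 0.295 = 0.705.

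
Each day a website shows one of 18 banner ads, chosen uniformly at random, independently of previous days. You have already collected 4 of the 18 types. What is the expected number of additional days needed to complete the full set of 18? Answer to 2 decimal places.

58.53

Starting from 4 distinct types, each trial gives a new one with probability (18−i)/18 when i types are held, so the wait for the next new type is 18/(18−i).
E = 18/14 + 18/13 + 18/12 + 18/11 + 18/10 + 18/9 + 18/8 + 18/7 + 18/6 + 18/5 + 18/4 + 18/3 + 18/2 + 18/1 = 1171733/20020 ≈ 58.53.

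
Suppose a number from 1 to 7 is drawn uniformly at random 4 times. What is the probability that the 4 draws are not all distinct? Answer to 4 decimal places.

0.6501

P(all 4 different) = 7/7 · 6/7 · ··· · 4/7 ≈ 0.3499.
P(at least two equal) = 1 − 0.3499 = 0.6501.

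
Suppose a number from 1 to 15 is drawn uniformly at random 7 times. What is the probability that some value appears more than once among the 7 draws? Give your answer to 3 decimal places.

0.810

P(all 7 different) = 15/15 · 14/15 · ··· · 9/15 ≈ 0.190.
P(at least two equal) = 1 − 0.190 = 0.810.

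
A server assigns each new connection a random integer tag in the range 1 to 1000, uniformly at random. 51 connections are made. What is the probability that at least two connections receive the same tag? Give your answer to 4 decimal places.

0.7267

It's easier to compute the probability that all 51 are distinct.
P(all distinct) = 1000/1000 · 999/1000 · ··· · 950/1000 ≈ 0.2733.
So the probability of at least one match is 1 − 0.2733 = 0.7267.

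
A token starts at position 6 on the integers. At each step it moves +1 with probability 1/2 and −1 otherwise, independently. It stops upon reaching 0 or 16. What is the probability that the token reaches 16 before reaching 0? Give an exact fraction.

3/8

With a fair step, P(i) = ½P(i−1) + ½P(i+1) with P(0)=0, P(16)=1 has the linear solution P(i) = i/16.
P(6) = 6/16 = 3/8.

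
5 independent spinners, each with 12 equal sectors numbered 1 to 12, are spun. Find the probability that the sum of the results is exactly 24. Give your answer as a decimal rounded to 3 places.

There are 12^5 = 248832 equally likely outcomes.
The number of ordered 5-tuples from {1,…,12} summing to 24 is 7205.
P(sum = 24) = 7205/248832 ≈ 0.029.

0.029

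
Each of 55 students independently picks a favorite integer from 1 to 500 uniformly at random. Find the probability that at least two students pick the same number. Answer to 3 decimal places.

It's easier to compute the probability that all 55 are distinct.
P(all distinct) = 500/500 · 499/500 · ··· · 446/500 ≈ 0.046.
So the probability of at least one match is 1 − 0.046 = 0.954.

0.954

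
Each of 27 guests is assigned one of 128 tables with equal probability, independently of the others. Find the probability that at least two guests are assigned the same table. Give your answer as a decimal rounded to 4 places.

It's easier to compute the probability that all 27 are distinct.
P(all distinct) = 128/128 · 127/128 · ··· · 102/128 ≈ 0.0521.
So the probability of at least one match is 1 − 0.0521 = 0.9479.

0.9479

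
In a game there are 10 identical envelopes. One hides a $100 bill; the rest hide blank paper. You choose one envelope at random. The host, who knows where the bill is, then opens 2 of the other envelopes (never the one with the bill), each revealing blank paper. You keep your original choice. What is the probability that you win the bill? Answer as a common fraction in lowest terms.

1/10

The host can always open 2 empty envelopes regardless of your choice, so the reveals give no information about your original envelope.
P(win by staying) = 1/10.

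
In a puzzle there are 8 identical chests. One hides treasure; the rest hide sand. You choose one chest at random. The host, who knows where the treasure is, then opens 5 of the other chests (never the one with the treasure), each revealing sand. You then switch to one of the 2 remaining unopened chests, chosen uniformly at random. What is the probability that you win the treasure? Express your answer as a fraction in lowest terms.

Your original chest holds the treasure with probability 1/8, so the other 7 collectively hold it with probability 7/8.
The host can always find 5 empty chests to open, so the reveals don't change that 7/8; it is now spread over the 2 remaining unopened chests.
P(win by switching) = (7/8) · (1/2) = 7/16.

7/16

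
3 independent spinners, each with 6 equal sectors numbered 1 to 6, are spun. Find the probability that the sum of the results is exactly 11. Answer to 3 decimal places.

0.125

There are 6^3 = 216 equally likely outcomes.
The number of ordered 3-tuples from {1,…,6} summing to 11 is 27.
P(sum = 11) = 27/216 = 1/8 ≈ 0.125.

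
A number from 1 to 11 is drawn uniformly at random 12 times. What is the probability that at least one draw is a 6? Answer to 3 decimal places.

0.681

P(no draw is a 6) = (10/11)^12 ≈ 0.319.
P(at least one) = 1 − 0.319 = 0.681.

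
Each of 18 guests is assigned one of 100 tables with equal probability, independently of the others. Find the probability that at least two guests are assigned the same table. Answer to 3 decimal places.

It's easier to compute the probability that all 18 are distinct.
P(all distinct) = 100/100 · 99/100 · ··· · 83/100 ≈ 0.196.
So the probability of at least one match is 1 − 0.196 = 0.804.

0.804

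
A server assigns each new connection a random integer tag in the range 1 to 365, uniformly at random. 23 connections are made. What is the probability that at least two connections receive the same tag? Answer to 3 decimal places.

It's easier to compute the probability that all 23 are distinct.
P(all distinct) = 365/365 · 364/365 · ··· · 343/365 ≈ 0.493.
So the probability of at least one match is 1 − 0.493 = 0.507.

0.507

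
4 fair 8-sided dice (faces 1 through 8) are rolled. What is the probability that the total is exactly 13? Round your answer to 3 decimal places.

There are 8^4 = 4096 equally likely outcomes.
The number of ordered 4-tuples from {1,…,8} summing to 13 is 204.
P(sum = 13) = 204/4096 = 51/1024 ≈ 0.050.

0.050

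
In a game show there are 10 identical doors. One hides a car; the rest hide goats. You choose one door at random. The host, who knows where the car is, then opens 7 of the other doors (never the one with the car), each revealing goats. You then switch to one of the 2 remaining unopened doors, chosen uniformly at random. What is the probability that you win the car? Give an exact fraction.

9/20

Your original door holds the car with probability 1/10, so the other 9 collectively hold it with probability 9/10.
The host can always find 7 empty doors to open, so the reveals don't change that 9/10; it is now spread over the 2 remaining unopened doors.
P(win by switching) = (9/10) · (1/2) = 9/20.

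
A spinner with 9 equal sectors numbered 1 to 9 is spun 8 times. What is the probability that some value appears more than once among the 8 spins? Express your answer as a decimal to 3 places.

P(all 8 different) = 9/9 · 8/9 · ··· · 2/9 ≈ 0.008.
P(at least two equal) = 1 − 0.008 = 0.992.

0.992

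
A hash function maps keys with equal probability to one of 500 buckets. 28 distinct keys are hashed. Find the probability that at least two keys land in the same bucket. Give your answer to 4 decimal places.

0.5371

It's easier to compute the probability that all 28 are distinct.
P(all distinct) = 500/500 · 499/500 · ··· · 473/500 ≈ 0.4629.
So the probability of at least one match is 1 − 0.4629 = 0.5371.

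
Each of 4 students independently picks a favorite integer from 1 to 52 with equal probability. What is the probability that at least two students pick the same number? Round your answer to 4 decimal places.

0.1114

It's easier to compute the probability that all 4 are distinct.
P(all distinct) = 52/52 · 51/52 · ··· · 49/52 ≈ 0.8886.
So the probability of at least one match is 1 − 0.8886 = 0.1114.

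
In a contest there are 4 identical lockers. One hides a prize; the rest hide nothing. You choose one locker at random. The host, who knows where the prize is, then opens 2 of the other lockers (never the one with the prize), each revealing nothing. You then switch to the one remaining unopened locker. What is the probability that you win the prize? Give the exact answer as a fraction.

3/4

Your original locker holds the prize with probability 1/4, so the other 3 collectively hold it with probability 3/4.
The host can always find 2 empty lockers to open, so the reveals don't change that 3/4; it is now spread over the 1 remaining unopened locker.
P(win by switching) = (3/4) · (1/1) = 3/4.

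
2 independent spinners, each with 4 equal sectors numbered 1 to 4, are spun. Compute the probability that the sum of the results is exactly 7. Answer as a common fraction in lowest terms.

1/8

There are 4^2 = 16 equally likely outcomes.
The number of ordered 2-tuples from {1,…,4} summing to 7 is 2.
P(sum = 7) = 2/16 = 1/8.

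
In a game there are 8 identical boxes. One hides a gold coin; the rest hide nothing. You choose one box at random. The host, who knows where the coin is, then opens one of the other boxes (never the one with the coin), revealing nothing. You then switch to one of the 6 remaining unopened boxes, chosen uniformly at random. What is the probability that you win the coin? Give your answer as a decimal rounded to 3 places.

Your original box holds the coin with probability 1/8, so the other 7 collectively hold it with probability 7/8.
The host can always find an empty box to open, so this doesn't change that 7/8; it is now spread over the 6 remaining unopened boxes.
P(win by switching) = (7/8) · (1/6) = 7/48 ≈ 0.146.

0.146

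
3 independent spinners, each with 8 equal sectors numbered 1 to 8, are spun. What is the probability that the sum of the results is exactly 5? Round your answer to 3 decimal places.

There are 8^3 = 512 equally likely outcomes.
The number of ordered 3-tuples from {1,…,8} summing to 5 is 6.
P(sum = 5) = 6/512 = 3/256 ≈ 0.012.

0.012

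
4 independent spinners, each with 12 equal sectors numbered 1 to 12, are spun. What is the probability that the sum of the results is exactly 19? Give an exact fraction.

23/648

There are 12^4 = 20736 equally likely outcomes.
The number of ordered 4-tuples from {1,…,12} summing to 19 is 736.
P(sum = 19) = 736/20736 = 23/648.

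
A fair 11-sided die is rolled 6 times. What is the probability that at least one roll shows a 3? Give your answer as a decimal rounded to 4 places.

P(no roll shows a 3) = (10/11)^6 ≈ 0.5645.
P(at least one) = 1 − 0.5645 = 0.4355.

0.4355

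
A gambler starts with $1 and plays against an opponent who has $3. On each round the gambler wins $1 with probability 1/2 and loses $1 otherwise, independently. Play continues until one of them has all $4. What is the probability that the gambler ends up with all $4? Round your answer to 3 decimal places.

With a fair step, P(i) = ½P(i−1) + ½P(i+1) with P(0)=0, P(4)=1 has the linear solution P(i) = i/4.
P(1) = 1/4 ≈ 0.250.

0.250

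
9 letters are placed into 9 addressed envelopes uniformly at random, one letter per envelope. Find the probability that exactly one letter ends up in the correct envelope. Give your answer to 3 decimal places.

Choose which one is fixed: C(9,1) = 9 ways.
The remaining 8 must have no fixed point: D(8) = 14833.
P = 9·14833/362880 = 2119/5760 ≈ 0.368.

0.368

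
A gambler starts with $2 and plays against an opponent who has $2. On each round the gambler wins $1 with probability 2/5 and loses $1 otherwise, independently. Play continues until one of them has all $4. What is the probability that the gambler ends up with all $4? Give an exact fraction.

Let r = q/p = (3/5)/(2/5) = 3/2. The recurrence P(i) = p·P(i+1) + q·P(i−1) with P(0)=0, P(4)=1 gives P(i) = (1 − r^i)/(1 − r^4).
P(2) = (1 − (3/2)^2) / (1 − (3/2)^4) = 4/13.

4/13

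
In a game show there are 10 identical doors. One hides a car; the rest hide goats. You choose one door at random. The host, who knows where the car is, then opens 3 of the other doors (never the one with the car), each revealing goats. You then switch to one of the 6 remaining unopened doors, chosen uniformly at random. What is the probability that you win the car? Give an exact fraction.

3/20

Your original door holds the car with probability 1/10, so the other 9 collectively hold it with probability 9/10.
The host can always find 3 empty doors to open, so the reveals don't change that 9/10; it is now spread over the 6 remaining unopened doors.
P(win by switching) = (9/10) · (1/6) = 3/20.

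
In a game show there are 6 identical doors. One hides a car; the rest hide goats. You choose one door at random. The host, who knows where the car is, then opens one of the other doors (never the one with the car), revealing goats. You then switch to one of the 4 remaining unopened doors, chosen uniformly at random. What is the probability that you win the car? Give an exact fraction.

Your original door holds the car with probability 1/6, so the other 5 collectively hold it with probability 5/6.
The host can always find an empty door to open, so this doesn't change that 5/6; it is now spread over the 4 remaining unopened doors.
P(win by switching) = (5/6) · (1/4) = 5/24.

5/24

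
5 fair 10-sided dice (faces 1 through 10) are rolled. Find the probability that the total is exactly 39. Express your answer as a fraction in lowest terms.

There are 10^5 = 100000 equally likely outcomes.
The number of ordered 5-tuples from {1,…,10} summing to 39 is 1340.
P(sum = 39) = 1340/100000 = 67/5000.

67/5000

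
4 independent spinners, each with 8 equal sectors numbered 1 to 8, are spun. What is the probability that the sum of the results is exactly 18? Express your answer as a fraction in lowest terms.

There are 8^4 = 4096 equally likely outcomes.
The number of ordered 4-tuples from {1,…,8} summing to 18 is 344.
P(sum = 18) = 344/4096 = 43/512.

43/512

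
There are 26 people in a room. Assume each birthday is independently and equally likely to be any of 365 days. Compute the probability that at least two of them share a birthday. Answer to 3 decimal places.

0.598

It's easier to compute the probability that all 26 are distinct.
P(all distinct) = 365/365 · 364/365 · ··· · 340/365 ≈ 0.402.
So the probability of at least one match is 1 − 0.402 = 0.598.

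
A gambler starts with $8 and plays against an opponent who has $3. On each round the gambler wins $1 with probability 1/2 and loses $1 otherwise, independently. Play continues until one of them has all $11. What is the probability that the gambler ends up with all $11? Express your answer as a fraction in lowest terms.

With a fair step, P(i) = ½P(i−1) + ½P(i+1) with P(0)=0, P(11)=1 has the linear solution P(i) = i/11.
P(8) = 8/11.

8/11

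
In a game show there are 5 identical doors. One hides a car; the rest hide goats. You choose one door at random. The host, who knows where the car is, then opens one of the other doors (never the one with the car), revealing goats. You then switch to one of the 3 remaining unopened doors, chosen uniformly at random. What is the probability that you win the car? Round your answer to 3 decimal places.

Your original door holds the car with probability 1/5, so the other 4 collectively hold it with probability 4/5.
The host can always find an empty door to open, so this doesn't change that 4/5; it is now spread over the 3 remaining unopened doors.
P(win by switching) = (4/5) · (1/3) = 4/15 ≈ 0.267.

0.267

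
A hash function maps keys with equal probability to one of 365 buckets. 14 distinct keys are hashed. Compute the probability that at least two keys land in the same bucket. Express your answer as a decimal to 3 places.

It's easier to compute the probability that all 14 are distinct.
P(all distinct) = 365/365 · 364/365 · ··· · 352/365 ≈ 0.777.
So the probability of at least one match is 1 − 0.777 = 0.223.

0.223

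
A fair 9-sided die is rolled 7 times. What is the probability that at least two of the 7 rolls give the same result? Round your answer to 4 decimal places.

P(all 7 different) = 9/9 · 8/9 · ··· · 3/9 ≈ 0.0379.
P(at least two equal) = 1 − 0.0379 = 0.9621.

0.9621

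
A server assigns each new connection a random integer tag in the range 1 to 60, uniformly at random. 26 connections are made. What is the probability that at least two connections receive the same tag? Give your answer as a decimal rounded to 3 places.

0.998

It's easier to compute the probability that all 26 are distinct.
P(all distinct) = 60/60 · 59/60 · ··· · 35/60 ≈ 0.002.
So the probability of at least one match is 1 − 0.002 = 0.998.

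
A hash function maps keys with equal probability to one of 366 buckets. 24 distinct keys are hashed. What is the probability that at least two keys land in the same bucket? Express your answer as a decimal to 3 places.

0.537

It's easier to compute the probability that all 24 are distinct.
P(all distinct) = 366/366 · 365/366 · ··· · 343/366 ≈ 0.463.
So the probability of at least one match is 1 − 0.463 = 0.537.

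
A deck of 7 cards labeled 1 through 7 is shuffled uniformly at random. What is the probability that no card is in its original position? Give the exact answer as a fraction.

This is the derangement probability: permutations of 7 with no fixed point.
D(7) = 7! · (1 − 1/1! + 1/2! − ··· + (−1)^7/7!) = 1854.
P = 1854/5040 = 103/280.

103/280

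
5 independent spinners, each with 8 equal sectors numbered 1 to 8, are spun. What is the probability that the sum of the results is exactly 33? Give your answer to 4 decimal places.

There are 8^5 = 32768 equally likely outcomes.
The number of ordered 5-tuples from {1,…,8} summing to 33 is 330.
P(sum = 33) = 330/32768 = 165/16384 ≈ 0.0101.

0.0101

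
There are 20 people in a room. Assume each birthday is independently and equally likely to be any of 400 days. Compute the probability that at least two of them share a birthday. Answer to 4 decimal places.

0.3830

It's easier to compute the probability that all 20 are distinct.
P(all distinct) = 400/400 · 399/400 · ··· · 381/400 ≈ 0.6170.
So the probability of at least one match is 1 − 0.6170 = 0.3830.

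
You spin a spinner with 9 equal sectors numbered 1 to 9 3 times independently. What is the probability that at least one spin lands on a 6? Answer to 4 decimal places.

0.2977

P(no spin lands on a 6) = (8/9)^3 ≈ 0.7023.
P(at least one) = 1 − 0.7023 = 0.2977.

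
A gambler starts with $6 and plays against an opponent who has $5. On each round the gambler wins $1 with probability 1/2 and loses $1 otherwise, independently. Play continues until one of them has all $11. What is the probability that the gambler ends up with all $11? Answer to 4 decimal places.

0.5455

With a fair step, P(i) = ½P(i−1) + ½P(i+1) with P(0)=0, P(11)=1 has the linear solution P(i) = i/11.
P(6) = 6/11 ≈ 0.5455.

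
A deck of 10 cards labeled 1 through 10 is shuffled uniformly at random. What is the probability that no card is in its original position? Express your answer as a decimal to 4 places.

This is the derangement probability: permutations of 10 with no fixed point.
D(10) = 10! · (1 − 1/1! + 1/2! − ··· + (−1)^10/10!) = 1334961.
P = 1334961/3628800 = 16481/44800 ≈ 0.3679.

0.3679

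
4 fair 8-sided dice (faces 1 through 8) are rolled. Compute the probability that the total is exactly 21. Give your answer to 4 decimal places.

0.0693

There are 8^4 = 4096 equally likely outcomes.
The number of ordered 4-tuples from {1,…,8} summing to 21 is 284.
P(sum = 21) = 284/4096 = 71/1024 ≈ 0.0693.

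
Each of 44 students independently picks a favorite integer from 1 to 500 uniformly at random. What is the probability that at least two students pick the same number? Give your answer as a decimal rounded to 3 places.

It's easier to compute the probability that all 44 are distinct.
P(all distinct) = 500/500 · 499/500 · ··· · 457/500 ≈ 0.142.
So the probability of at least one match is 1 − 0.142 = 0.858.

0.858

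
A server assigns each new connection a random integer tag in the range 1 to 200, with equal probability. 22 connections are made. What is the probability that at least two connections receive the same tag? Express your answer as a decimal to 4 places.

0.6984

It's easier to compute the probability that all 22 are distinct.
P(all distinct) = 200/200 · 199/200 · ··· · 179/200 ≈ 0.3016.
So the probability of at least one match is 1 − 0.3016 = 0.6984.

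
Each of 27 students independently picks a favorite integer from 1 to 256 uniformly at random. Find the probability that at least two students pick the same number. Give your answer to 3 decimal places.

It's easier to compute the probability that all 27 are distinct.
P(all distinct) = 256/256 · 255/256 · ··· · 230/256 ≈ 0.241.
So the probability of at least one match is 1 − 0.241 = 0.759.

0.759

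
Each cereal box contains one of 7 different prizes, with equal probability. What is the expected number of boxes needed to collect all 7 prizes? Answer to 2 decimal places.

After i distinct types are collected, each trial gives a new one with probability (7−i)/7, so the expected wait for the next new type is 7/(7−i).
E = 7/7 + 7/6 + 7/5 + 7/4 + 7/3 + 7/2 + 7/1 = 363/20 ≈ 18.15.

18.15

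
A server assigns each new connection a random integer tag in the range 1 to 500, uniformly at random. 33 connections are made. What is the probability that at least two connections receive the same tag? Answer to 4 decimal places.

0.6603

It's easier to compute the probability that all 33 are distinct.
P(all distinct) = 500/500 · 499/500 · ··· · 468/500 ≈ 0.3397.
So the probability of at least one match is 1 − 0.3397 = 0.6603.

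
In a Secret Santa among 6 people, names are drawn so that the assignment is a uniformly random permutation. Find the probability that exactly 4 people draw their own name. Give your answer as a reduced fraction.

Choose which 4 of the 6 are fixed: C(6,4) = 15 ways.
The remaining 2 must have no fixed point: D(2) = 1.
P = 15·1/720 = 1/48.

1/48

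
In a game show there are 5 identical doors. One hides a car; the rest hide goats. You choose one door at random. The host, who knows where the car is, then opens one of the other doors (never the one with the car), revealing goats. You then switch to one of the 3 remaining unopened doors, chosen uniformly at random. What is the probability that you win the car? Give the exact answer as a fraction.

4/15

Your original door holds the car with probability 1/5, so the other 4 collectively hold it with probability 4/5.
The host can always find an empty door to open, so this doesn't change that 4/5; it is now spread over the 3 remaining unopened doors.
P(win by switching) = (4/5) · (1/3) = 4/15.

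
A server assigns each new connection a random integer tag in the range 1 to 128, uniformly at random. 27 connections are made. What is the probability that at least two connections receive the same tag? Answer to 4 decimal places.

0.9479

It's easier to compute the probability that all 27 are distinct.
P(all distinct) = 128/128 · 127/128 · ··· · 102/128 ≈ 0.0521.
So the probability of at least one match is 1 − 0.0521 = 0.9479.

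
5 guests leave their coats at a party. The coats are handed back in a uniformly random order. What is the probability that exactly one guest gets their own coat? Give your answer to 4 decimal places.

Choose which one is fixed: C(5,1) = 5 ways.
The remaining 4 must have no fixed point: D(4) = 9.
P = 5·9/120 = 3/8 ≈ 0.3750.

0.3750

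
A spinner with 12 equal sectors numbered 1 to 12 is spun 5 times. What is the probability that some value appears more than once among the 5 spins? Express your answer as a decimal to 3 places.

0.618

P(all 5 different) = 12/12 · 11/12 · ··· · 8/12 ≈ 0.382.
P(at least two equal) = 1 − 0.382 = 0.618.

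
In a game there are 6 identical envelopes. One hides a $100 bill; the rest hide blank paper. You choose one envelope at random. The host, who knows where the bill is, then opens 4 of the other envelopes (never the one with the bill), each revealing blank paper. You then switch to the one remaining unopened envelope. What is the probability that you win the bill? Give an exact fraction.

Your original envelope holds the bill with probability 1/6, so the other 5 collectively hold it with probability 5/6.
The host can always find 4 empty envelopes to open, so the reveals don't change that 5/6; it is now spread over the 1 remaining unopened envelope.
P(win by switching) = (5/6) · (1/1) = 5/6.

5/6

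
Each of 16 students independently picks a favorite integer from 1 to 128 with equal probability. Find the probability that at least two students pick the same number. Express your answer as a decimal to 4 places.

0.6239

It's easier to compute the probability that all 16 are distinct.
P(all distinct) = 128/128 · 127/128 · ··· · 113/128 ≈ 0.3761.
So the probability of at least one match is 1 − 0.3761 = 0.6239.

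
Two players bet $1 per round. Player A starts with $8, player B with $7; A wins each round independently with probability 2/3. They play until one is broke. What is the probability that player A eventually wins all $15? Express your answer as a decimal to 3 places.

Let r = q/p = (1/3)/(2/3) = 1/2. The recurrence P(i) = p·P(i+1) + q·P(i−1) with P(0)=0, P(15)=1 gives P(i) = (1 − r^i)/(1 − r^15).
P(8) = (1 − (1/2)^8) / (1 − (1/2)^15) = 32640/32767 ≈ 0.996.

0.996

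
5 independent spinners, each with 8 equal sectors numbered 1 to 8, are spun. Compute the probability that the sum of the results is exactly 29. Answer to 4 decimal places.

There are 8^5 = 32768 equally likely outcomes.
The number of ordered 5-tuples from {1,…,8} summing to 29 is 1190.
P(sum = 29) = 1190/32768 = 595/16384 ≈ 0.0363.

0.0363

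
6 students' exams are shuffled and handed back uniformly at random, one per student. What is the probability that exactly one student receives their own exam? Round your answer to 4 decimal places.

Choose which one is fixed: C(6,1) = 6 ways.
The remaining 5 must have no fixed point: D(5) = 44.
P = 6·44/720 = 11/30 ≈ 0.3667.

0.3667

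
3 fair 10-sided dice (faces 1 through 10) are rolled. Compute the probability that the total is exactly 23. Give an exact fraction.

There are 10^3 = 1000 equally likely outcomes.
The number of ordered 3-tuples from {1,…,10} summing to 23 is 36.
P(sum = 23) = 36/1000 = 9/250.

9/250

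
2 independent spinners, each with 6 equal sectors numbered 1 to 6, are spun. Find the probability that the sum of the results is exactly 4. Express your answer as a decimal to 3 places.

There are 6^2 = 36 equally likely outcomes.
The number of ordered 2-tuples from {1,…,6} summing to 4 is 3.
P(sum = 4) = 3/36 = 1/12 ≈ 0.083.

0.083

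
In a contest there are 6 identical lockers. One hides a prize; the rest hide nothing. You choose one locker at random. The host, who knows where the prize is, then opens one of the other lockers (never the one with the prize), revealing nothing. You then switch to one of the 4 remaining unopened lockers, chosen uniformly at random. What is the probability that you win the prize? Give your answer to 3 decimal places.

0.208

Your original locker holds the prize with probability 1/6, so the other 5 collectively hold it with probability 5/6.
The host can always find an empty locker to open, so this doesn't change that 5/6; it is now spread over the 4 remaining unopened lockers.
P(win by switching) = (5/6) · (1/4) = 5/24 ≈ 0.208.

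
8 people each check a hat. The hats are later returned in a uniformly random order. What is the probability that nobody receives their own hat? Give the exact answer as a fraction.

This is the derangement probability: permutations of 8 with no fixed point.
D(8) = 8! · (1 − 1/1! + 1/2! − ··· + (−1)^8/8!) = 14833.
P = 14833/40320 = 2119/5760.

2119/5760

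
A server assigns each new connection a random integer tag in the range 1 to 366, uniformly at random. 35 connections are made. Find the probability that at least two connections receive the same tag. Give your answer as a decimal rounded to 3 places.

0.813

It's easier to compute the probability that all 35 are distinct.
P(all distinct) = 366/366 · 365/366 · ··· · 332/366 ≈ 0.187.
So the probability of at least one match is 1 − 0.187 = 0.813.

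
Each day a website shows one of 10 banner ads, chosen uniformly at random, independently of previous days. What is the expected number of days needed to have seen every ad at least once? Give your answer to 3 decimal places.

29.290

After i distinct types are collected, each trial gives a new one with probability (10−i)/10, so the expected wait for the next new type is 10/(10−i).
E = 10/10 + 10/9 + 10/8 + 10/7 + 10/6 + 10/5 + 10/4 + 10/3 + 10/2 + 10/1 = 7381/252 ≈ 29.290.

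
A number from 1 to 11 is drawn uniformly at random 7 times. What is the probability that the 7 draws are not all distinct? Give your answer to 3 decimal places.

P(all 7 different) = 11/11 · 10/11 · ··· · 5/11 ≈ 0.085.
P(at least two equal) = 1 − 0.085 = 0.915.

0.915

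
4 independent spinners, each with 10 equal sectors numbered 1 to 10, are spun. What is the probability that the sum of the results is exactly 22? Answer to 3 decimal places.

There are 10^4 = 10000 equally likely outcomes.
The number of ordered 4-tuples from {1,…,10} summing to 22 is 670.
P(sum = 22) = 670/10000 = 67/1000 ≈ 0.067.

0.067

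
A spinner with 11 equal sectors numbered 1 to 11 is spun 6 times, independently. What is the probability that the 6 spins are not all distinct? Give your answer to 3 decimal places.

P(all 6 different) = 11/11 · 10/11 · ··· · 6/11 ≈ 0.188.
P(at least two equal) = 1 − 0.188 = 0.812.

0.812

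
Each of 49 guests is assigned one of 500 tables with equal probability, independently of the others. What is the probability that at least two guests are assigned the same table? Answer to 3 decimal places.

It's easier to compute the probability that all 49 are distinct.
P(all distinct) = 500/500 · 499/500 · ··· · 452/500 ≈ 0.088.
So the probability of at least one match is 1 − 0.088 = 0.912.

0.912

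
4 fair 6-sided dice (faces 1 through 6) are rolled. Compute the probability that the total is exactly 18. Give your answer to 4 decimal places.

There are 6^4 = 1296 equally likely outcomes.
The number of ordered 4-tuples from {1,…,6} summing to 18 is 80.
P(sum = 18) = 80/1296 = 5/81 ≈ 0.0617.

0.0617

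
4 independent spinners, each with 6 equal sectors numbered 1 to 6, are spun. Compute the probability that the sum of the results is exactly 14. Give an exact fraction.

There are 6^4 = 1296 equally likely outcomes.
The number of ordered 4-tuples from {1,…,6} summing to 14 is 146.
P(sum = 14) = 146/1296 = 73/648.

73/648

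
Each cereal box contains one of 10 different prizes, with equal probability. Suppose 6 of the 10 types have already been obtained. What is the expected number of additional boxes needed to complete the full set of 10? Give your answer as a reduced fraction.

Starting from 6 distinct types, each trial gives a new one with probability (10−i)/10 when i types are held, so the wait for the next new type is 10/(10−i).
E = 10/4 + 10/3 + 10/2 + 10/1 = 125/6.

125/6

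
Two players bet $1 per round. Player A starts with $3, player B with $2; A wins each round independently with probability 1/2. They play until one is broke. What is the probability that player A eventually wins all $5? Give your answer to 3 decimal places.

With a fair step, P(i) = ½P(i−1) + ½P(i+1) with P(0)=0, P(5)=1 has the linear solution P(i) = i/5.
P(3) = 3/5 ≈ 0.600.

0.600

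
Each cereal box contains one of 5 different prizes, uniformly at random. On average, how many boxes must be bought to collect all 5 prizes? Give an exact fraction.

137/12

After i distinct types are collected, each trial gives a new one with probability (5−i)/5, so the expected wait for the next new type is 5/(5−i).
E = 5/5 + 5/4 + 5/3 + 5/2 + 5/1 = 137/12.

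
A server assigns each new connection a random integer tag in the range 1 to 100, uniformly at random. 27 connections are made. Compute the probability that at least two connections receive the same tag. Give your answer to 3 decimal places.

0.979

It's easier to compute the probability that all 27 are distinct.
P(all distinct) = 100/100 · 99/100 · ··· · 74/100 ≈ 0.021.
So the probability of at least one match is 1 − 0.021 = 0.979.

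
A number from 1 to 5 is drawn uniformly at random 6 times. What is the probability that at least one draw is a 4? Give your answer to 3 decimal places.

0.738

P(no draw is a 4) = (4/5)^6 ≈ 0.262.
P(at least one) = 1 − 0.262 = 0.738.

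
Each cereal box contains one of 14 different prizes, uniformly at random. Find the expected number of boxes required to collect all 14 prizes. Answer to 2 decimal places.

45.52

After i distinct types are collected, each trial gives a new one with probability (14−i)/14, so the expected wait for the next new type is 14/(14−i).
E = 14/14 + 14/13 + 14/12 + 14/11 + 14/10 + 14/9 + 14/8 + 14/7 + 14/6 + 14/5 + 14/4 + 14/3 + 14/2 + 14/1 = 1171733/25740 ≈ 45.52.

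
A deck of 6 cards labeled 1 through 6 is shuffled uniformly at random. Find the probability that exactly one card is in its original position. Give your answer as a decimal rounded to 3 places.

0.367

Choose which one is fixed: C(6,1) = 6 ways.
The remaining 5 must have no fixed point: D(5) = 44.
P = 6·44/720 = 11/30 ≈ 0.367.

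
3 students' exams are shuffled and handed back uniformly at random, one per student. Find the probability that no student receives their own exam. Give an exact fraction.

1/3

This is the derangement probability: permutations of 3 with no fixed point.
D(3) = 3! · (1 − 1/1! + 1/2! − ··· + (−1)^3/3!) = 2.
P = 2/6 = 1/3.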